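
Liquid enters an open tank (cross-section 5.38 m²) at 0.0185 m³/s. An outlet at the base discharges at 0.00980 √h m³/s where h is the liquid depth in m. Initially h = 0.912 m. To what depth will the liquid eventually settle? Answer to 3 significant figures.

Level balance: A dh/dt = 0.0185 − 0.00980 √h. Setting dh/dt = 0:
Q_in = 0.00980 √h_ss ⇒ √h_ss = 0.0185/0.00980 = 1.8878.
h_ss = 1.8878² = 3.5636 m. (Since h₀ = 0.912 m < h_ss, the level will rise toward this value.)

3.56 m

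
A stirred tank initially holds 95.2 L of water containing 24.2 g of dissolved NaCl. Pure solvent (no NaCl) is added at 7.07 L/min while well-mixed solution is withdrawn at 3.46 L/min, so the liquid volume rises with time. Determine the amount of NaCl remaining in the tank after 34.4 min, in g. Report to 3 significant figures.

10.9 g

Let m(t) be the amount of NaCl. Volume: V(t) = V₀ + (Q_in − Q_out) t = 95.2 + 3.6100 t; V(34.4) = 219.38 L.
Species balance (pure solvent in): dm/dt = −Q_out · m/V(t).
Separate: dm/m = −Q_out dt/V(t) ⇒ ln(m/m₀) = −(Q_out/(Q_in−Q_out)) ln(V/V₀).
m = m₀ (V₀/V)^(Q_out/(Q_in−Q_out)) = 24.2 × (95.2/219.38)^(0.95845) = 10.872 g.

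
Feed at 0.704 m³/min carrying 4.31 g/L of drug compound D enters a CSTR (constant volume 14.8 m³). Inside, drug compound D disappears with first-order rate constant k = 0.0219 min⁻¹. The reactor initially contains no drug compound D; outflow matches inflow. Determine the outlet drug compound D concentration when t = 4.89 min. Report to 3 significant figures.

0.850 g/L

Accumulation = in − out − consumed: V dC/dt = Q C_in − Q C − k V C.
This is linear with rate a = Q/V + k = 0.069468 min⁻¹.
C_ss = Q C_in/(Q + kV) = 2.9513 g/L; C(t) = C_ss + (C₀ − C_ss) e^(−a t).
C(4.89) = 2.9513 + (-2.9513)·e^(−0.069468·4.89) = 2.9513 + (-2.9513)·0.71199 = 0.85000 g/L.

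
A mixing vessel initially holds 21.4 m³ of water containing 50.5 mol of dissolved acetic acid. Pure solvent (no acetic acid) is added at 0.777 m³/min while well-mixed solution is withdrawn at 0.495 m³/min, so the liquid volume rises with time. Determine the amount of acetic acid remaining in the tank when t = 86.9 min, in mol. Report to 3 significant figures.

Total volume: dV/dt = Q_in − Q_out = 0.28200 m³/min, so V(t) = 21.4 + 0.28200 t and V(86.9) = 45.906 m³.
Solute balance: dm/dt = 0 − Q_out C = −Q_out m/V(t).
dm/m = −Q_out dt/(V₀ + 0.28200 t); integrating gives ln(m/m₀) = −(Q_out/(Q_in−Q_out)) ln(V/V₀).
m = m₀ (V₀/V)^(Q_out/(Q_in−Q_out)) = 50.5 × (21.4/45.906)^(1.7553) = 13.228 mol.

13.2 mol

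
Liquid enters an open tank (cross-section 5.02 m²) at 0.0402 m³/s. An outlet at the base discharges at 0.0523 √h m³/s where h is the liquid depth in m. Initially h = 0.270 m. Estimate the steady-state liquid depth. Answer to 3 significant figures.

0.591 m

A dh/dt = Q_in − 0.0523 √h. Steady state requires inflow = outflow:
Q_in = 0.0523 √h_ss ⇒ √h_ss = 0.0402/0.0523 = 0.76864.
h_ss = 0.76864² = 0.59081 m. (Since h₀ = 0.270 m < h_ss, the level will rise toward this value.)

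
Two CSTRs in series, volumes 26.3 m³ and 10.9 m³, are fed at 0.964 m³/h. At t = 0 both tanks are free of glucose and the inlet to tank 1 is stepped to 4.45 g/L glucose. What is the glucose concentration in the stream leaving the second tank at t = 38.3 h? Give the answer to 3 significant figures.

Time constants: τᵢ = Vᵢ/Q for each well-mixed tank.
τ₁ = 26.3/0.964 = 27.282 h; τ₂ = 10.9/0.964 = 11.307 h.
Tank 1: C₁ = C_in(1 − e^(−t/τ₁)). Tank 2 (τ₁ ≠ τ₂): C₂ = C_in[1 − (τ₁ e^(−t/τ₁) − τ₂ e^(−t/τ₂))/(τ₁ − τ₂)].
At t = 38.3: e^(−t/τ₁) = 0.24565, e^(−t/τ₂) = 0.033801.
C₂ = 4.45·[1 − (27.282·0.24565 − 11.307·0.033801)/(15.975)] = 4.45·0.60441 = 2.6896 g/L.

2.69 g/L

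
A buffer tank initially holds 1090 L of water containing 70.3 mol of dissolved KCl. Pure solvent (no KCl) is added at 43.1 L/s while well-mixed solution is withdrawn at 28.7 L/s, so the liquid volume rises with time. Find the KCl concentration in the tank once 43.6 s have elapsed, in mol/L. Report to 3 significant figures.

0.0165 mol/L

Total volume: dV/dt = Q_in − Q_out = 14.400 L/s, so V(t) = 1090 + 14.400 t and V(43.6) = 1717.8 L.
Species balance (pure solvent in): dm/dt = −Q_out · m/V(t).
Separate: dm/m = −Q_out dt/V(t) ⇒ ln(m/m₀) = −(Q_out/(Q_in−Q_out)) ln(V/V₀).
m = m₀ (V₀/V)^(Q_out/(Q_in−Q_out)) = 70.3 × (1090/1717.8)^(1.9931) = 28.393 mol.
C = m/V = 28.393/1717.8 = 0.016528 mol/L.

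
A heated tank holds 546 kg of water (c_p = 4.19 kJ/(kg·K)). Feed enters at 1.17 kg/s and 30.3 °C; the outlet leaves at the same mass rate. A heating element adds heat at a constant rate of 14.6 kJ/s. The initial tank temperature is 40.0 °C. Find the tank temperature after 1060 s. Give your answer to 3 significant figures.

34.0 °C

M c_p dT/dt = ṁ c_p (T_in − T) + Q̇.
τ = M/ṁ = 466.67 s; T_ss = T_in + Q̇/(ṁ c_p) = 30.3 + 14.6/(1.17·4.19) = 33.278 °C.
Integrating: T(t) = T_ss + (T₀ − T_ss) e^(−t/τ).
T(1060) = 33.278 + (6.7218)·e^(−1060/466.67) = 33.278 + (6.7218)·0.10316 = 33.972 °C.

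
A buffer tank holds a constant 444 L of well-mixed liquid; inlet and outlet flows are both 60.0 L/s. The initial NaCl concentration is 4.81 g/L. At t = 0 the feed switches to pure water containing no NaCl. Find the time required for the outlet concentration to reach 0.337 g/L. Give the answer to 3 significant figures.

Species balance: V dC/dt = Q(C_in − C) ⇒ τ = V/Q = 7.4000 s.
C(t) = C_in + (C₀ − C_in) e^(−t/τ). Set C = 0.337 and solve for t:
e^(−t/τ) = (C − C_in)/(C₀ − C_in) = (0.337 − 0)/(4.81 − 0) = 0.070062
t = −τ ln(…) = 7.4000 × 2.6584 = 19.672 s.

19.7 s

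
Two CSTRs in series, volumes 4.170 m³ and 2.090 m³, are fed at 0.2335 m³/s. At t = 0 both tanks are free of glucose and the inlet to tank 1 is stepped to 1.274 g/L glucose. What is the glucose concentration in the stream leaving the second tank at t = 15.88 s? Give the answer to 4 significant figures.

0.4414 g/L

Each tank obeys Vᵢ dCᵢ/dt = Q(Cᵢ₋₁ − Cᵢ), so τᵢ = Vᵢ/Q.
τ₁ = 4.170/0.2335 = 17.8587 s; τ₂ = 2.090/0.2335 = 8.95075 s.
Tank 1: C₁ = C_in(1 − e^(−t/τ₁)). Tank 2 (τ₁ ≠ τ₂): C₂ = C_in[1 − (τ₁ e^(−t/τ₁) − τ₂ e^(−t/τ₂))/(τ₁ − τ₂)].
At t = 15.88: e^(−t/τ₁) = 0.410983, e^(−t/τ₂) = 0.169627.
C₂ = 1.274·[1 − (17.8587·0.410983 − 8.95075·0.169627)/(8.90792)] = 1.274·0.346501 = 0.441442 g/L.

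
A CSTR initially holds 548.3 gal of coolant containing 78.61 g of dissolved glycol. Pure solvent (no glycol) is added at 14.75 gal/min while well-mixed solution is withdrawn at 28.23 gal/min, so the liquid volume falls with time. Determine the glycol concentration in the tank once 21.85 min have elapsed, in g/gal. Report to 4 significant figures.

0.06171 g/gal

Total volume: dV/dt = Q_in − Q_out = -13.4800 gal/min, so V(t) = 548.3 − 13.4800 t and V(21.85) = 253.762 gal.
Solute balance: dm/dt = 0 − Q_out C = −Q_out m/V(t).
Separate: dm/m = −Q_out dt/V(t) ⇒ ln(m/m₀) = −(Q_out/(Q_in−Q_out)) ln(V/V₀).
m = m₀ (V₀/V)^(Q_out/(Q_in−Q_out)) = 78.61 × (548.3/253.762)^(-2.09421) = 15.6593 g.
C = m/V = 15.6593/253.762 = 0.0617085 g/gal.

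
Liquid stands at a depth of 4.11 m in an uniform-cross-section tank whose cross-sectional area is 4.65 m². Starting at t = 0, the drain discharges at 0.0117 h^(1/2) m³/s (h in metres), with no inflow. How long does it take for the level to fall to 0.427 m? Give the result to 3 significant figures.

1090 s

Unsteady balance on liquid volume: A dh/dt = −0.0117 √h.
This is separable: 2 d(√h)/dt = −0.0117/A, so √h = √h₀ − (0.0117/(2A)) t.
t = 2A(√h₀ − √h)/0.0117 = 2·4.65·(√4.11 − √0.427)/0.0117
  = 9.3000 × (2.0273 − 0.65345) / 0.0117 = 1092.0 s.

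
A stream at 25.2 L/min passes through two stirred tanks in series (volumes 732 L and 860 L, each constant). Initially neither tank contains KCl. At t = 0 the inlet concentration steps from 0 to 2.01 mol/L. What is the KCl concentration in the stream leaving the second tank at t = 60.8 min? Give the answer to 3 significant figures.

1.15 mol/L

Time constants: τᵢ = Vᵢ/Q for each well-mixed tank.
τ₁ = 732/25.2 = 29.048 min; τ₂ = 860/25.2 = 34.127 min.
Tank 1: C₁ = C_in(1 − e^(−t/τ₁)). Tank 2 (τ₁ ≠ τ₂): C₂ = C_in[1 − (τ₁ e^(−t/τ₁) − τ₂ e^(−t/τ₂))/(τ₁ − τ₂)].
At t = 60.8: e^(−t/τ₁) = 0.12330, e^(−t/τ₂) = 0.16837.
C₂ = 2.01·[1 − (29.048·0.12330 − 34.127·0.16837)/(-5.0794)] = 2.01·0.57389 = 1.1535 mol/L.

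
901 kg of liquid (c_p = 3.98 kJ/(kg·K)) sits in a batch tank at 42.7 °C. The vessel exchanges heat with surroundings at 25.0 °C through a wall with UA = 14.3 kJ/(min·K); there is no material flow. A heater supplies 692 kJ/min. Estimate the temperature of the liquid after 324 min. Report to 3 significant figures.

65.0 °C

First-law balance (no shaft work): M c_p dT/dt = −UA(T − T_amb) + Q̇.
dT/dt = (T_ss − T)/τ with T_ss = T_amb + Q̇/UA = 25.0 + 692/14.3 = 73.392 °C, τ = M c_p/UA = 901·3.98/14.3 = 250.77 min.
This is linear first-order; T(t) = T_ss + (T₀ − T_ss) e^(−t/τ).
T(324) = 73.392 + (-30.692)·0.27471 = 64.960 °C.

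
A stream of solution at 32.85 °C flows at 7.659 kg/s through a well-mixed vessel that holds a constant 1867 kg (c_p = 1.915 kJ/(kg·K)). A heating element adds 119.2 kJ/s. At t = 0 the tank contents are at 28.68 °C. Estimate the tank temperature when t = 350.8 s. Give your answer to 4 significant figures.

First-law balance (no shaft work): M c_p dT/dt = ṁ c_p (T_in − T) + 119.2.
τ = M/ṁ = 243.766 s; T_ss = T_in + Q̇/(ṁ c_p) = 32.85 + 119.2/(7.659·1.915) = 40.9771 °C.
Integrating: T(t) = T_ss + (T₀ − T_ss) e^(−t/τ).
T(350.8) = 40.9771 + (-12.2971)·e^(−350.8/243.766) = 40.9771 + (-12.2971)·0.237144 = 38.0609 °C.

38.06 °C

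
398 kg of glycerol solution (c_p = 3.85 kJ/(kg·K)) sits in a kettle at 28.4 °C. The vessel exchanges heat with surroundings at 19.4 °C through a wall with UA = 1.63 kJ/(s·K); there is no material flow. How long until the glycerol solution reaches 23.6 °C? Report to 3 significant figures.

Unsteady energy balance on the tank contents: M c_p dT/dt = −UA(T − T_amb).
τ = M c_p/UA = 940.06 s; T_ss = T_amb = 19.400 °C.
T(t) = T_ss + (T₀ − T_ss)e^(−t/τ); set T = 23.6:
t = −τ ln[(T − T_ss)/(T₀ − T_ss)] = −940.06 · ln(0.46667) = 716.46 s.

716 s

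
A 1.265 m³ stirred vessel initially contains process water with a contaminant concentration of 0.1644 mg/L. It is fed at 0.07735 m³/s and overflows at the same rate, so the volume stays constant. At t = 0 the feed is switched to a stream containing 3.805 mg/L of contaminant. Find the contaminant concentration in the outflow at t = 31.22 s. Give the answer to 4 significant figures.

3.265 mg/L

Species balance on the tank: V dC/dt = Q(C_in − C).
Time constant τ = V/Q = 1.265/0.07735 = 16.3542 s.
Integrating: C(t) = C_in + (C₀ − C_in) e^(−t/τ).
C(31.22) = 3.805 + (0.1644 − 3.805)·e^(−31.22/16.3542) = 3.805 + (-3.64060)·0.148231 = 3.26535 mg/L.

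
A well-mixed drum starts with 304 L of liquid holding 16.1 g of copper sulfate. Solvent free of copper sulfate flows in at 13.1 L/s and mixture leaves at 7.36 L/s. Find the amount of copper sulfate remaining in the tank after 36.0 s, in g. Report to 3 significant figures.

8.28 g

Total volume: dV/dt = Q_in − Q_out = 5.7400 L/s, so V(t) = 304 + 5.7400 t and V(36.0) = 510.64 L.
Species balance (pure solvent in): dm/dt = −Q_out · m/V(t).
Separate: dm/m = −Q_out dt/V(t) ⇒ ln(m/m₀) = −(Q_out/(Q_in−Q_out)) ln(V/V₀).
m = m₀ (V₀/V)^(Q_out/(Q_in−Q_out)) = 16.1 × (304/510.64)^(1.2822) = 8.2797 g.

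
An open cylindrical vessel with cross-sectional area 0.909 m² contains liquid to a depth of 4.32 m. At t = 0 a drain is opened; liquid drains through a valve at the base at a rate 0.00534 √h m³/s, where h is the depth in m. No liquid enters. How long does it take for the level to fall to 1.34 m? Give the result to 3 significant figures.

Mass balance (ρ constant): A dh/dt = −0.00534 √h.
Separate and integrate: 2(√h − √h₀) = −(0.00534/A) t.
t = 2A(√h₀ − √h)/0.00534 = 2·0.909·(√4.32 − √1.34)/0.00534
  = 1.8180 × (2.0785 − 1.1576) / 0.00534 = 313.51 s.

314 s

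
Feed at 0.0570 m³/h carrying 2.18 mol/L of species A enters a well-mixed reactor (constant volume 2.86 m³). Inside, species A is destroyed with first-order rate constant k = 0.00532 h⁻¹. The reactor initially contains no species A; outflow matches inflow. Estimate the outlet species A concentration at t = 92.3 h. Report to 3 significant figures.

1.55 mol/L

V dC/dt = Q(C_in − C) − k V C.
This is linear with rate a = Q/V + k = 0.025250 h⁻¹.
C_ss = Q C_in/(Q + kV) = 1.7207 mol/L; C(t) = C_ss + (C₀ − C_ss) e^(−a t).
C(92.3) = 1.7207 + (-1.7207)·e^(−0.025250·92.3) = 1.7207 + (-1.7207)·0.097239 = 1.5534 mol/L.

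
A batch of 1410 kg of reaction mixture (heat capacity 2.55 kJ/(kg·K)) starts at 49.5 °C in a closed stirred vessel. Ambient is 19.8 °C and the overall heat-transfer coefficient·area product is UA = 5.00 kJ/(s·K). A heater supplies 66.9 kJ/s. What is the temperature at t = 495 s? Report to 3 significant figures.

41.4 °C

Lumped-capacitance energy balance: M c_p dT/dt = UA(T_amb − T) + Q̇.
dT/dt = (T_ss − T)/τ with T_ss = T_amb + Q̇/UA = 19.8 + 66.9/5.00 = 33.180 °C, τ = M c_p/UA = 1410·2.55/5.00 = 719.10 s.
This is linear first-order; T(t) = T_ss + (T₀ − T_ss) e^(−t/τ).
T(495) = 33.180 + (16.320)·0.50240 = 41.379 °C.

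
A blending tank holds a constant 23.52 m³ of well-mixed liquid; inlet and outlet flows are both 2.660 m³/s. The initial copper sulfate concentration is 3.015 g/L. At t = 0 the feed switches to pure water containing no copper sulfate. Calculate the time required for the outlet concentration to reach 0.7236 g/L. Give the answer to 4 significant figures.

12.62 s

Species balance: V dC/dt = Q(C_in − C) ⇒ τ = V/Q = 8.84211 s.
C(t) = C_in + (C₀ − C_in) e^(−t/τ). Set C = 0.7236 and solve for t:
e^(−t/τ) = (C − C_in)/(C₀ − C_in) = (0.7236 − 0)/(3.015 − 0) = 0.240000
t = −τ ln(…) = 8.84211 × 1.42712 = 12.6187 s.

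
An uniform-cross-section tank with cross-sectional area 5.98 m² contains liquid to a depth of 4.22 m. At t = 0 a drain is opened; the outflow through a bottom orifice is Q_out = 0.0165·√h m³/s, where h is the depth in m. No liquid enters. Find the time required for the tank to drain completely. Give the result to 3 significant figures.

1490 s

A dh/dt = −Q_out = −0.0165 √h.
∫ h^(−1/2) dh = −(0.0165/A) ∫ dt, giving 2√h = 2√h₀ − (0.0165/A) t.
Set h = 0: 2√h₀ = (0.0165/A) t_empty ⇒ t_empty = 2A√h₀/0.0165.
t_empty = 2·5.98·√4.22/0.0165 = 11.960·2.0543/0.0165 = 1489.0 s.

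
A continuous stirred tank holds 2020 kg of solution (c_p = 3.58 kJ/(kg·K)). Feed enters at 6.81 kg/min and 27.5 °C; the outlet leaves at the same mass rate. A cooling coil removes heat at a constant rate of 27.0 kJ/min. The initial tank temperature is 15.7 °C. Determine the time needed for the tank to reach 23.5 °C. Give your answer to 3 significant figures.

First-law balance (no shaft work): M c_p dT/dt = ṁ c_p (T_in − T) − 27.0.
τ = M/ṁ = 296.62 min; T_ss = T_in − Q̇/(ṁ c_p) = 26.393 °C.
T(t) = T_ss + (T₀ − T_ss) e^(−t/τ). Set T = 23.5:
e^(−t/τ) = (23.5 − 26.393)/(15.7 − 26.393) = 0.27052
t = −296.62 · ln(0.27052) = 387.81 min.

388 min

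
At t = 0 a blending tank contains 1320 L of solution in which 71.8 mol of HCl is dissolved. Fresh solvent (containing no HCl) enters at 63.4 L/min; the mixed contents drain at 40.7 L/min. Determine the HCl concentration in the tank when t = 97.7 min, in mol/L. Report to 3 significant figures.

Let m(t) be the amount of HCl. Volume: V(t) = V₀ + (Q_in − Q_out) t = 1320 + 22.700 t; V(97.7) = 3537.8 L.
No HCl enters, so dm/dt = −Q_out · (m/V).
Separate: dm/m = −Q_out dt/V(t) ⇒ ln(m/m₀) = −(Q_out/(Q_in−Q_out)) ln(V/V₀).
m = m₀ (V₀/V)^(Q_out/(Q_in−Q_out)) = 71.8 × (1320/3537.8)^(1.7930) = 12.259 mol.
C = m/V = 12.259/3537.8 = 0.0034652 mol/L.

0.00347 mol/L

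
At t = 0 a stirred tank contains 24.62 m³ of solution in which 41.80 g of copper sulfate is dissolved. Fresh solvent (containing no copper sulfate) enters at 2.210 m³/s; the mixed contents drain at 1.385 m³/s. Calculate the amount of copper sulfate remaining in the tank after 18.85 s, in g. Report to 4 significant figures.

Total volume: dV/dt = Q_in − Q_out = 0.825000 m³/s, so V(t) = 24.62 + 0.825000 t and V(18.85) = 40.1713 m³.
Species balance (pure solvent in): dm/dt = −Q_out · m/V(t).
Separate: dm/m = −Q_out dt/V(t) ⇒ ln(m/m₀) = −(Q_out/(Q_in−Q_out)) ln(V/V₀).
m = m₀ (V₀/V)^(Q_out/(Q_in−Q_out)) = 41.80 × (24.62/40.1713)^(1.67879) = 18.3747 g.

18.37 g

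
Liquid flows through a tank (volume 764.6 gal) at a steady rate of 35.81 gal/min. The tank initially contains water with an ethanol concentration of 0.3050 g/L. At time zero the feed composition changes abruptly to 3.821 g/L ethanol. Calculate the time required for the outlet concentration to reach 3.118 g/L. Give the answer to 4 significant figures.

Species balance: V dC/dt = Q(C_in − C) ⇒ τ = V/Q = 21.3516 min.
C(t) = C_in + (C₀ − C_in) e^(−t/τ). Set C = 3.118 and solve for t:
e^(−t/τ) = (C − C_in)/(C₀ − C_in) = (3.118 − 3.821)/(0.3050 − 3.821) = 0.199943
t = −τ ln(…) = 21.3516 × 1.60972 = 34.3701 min.

34.37 min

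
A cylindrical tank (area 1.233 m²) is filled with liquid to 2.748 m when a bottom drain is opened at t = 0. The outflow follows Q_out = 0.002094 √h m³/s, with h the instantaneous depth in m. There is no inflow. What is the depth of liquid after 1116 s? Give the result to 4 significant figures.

0.5042 m

A dh/dt = −Q_out = −0.002094 √h.
Separate and integrate: 2(√h − √h₀) = −(0.002094/A) t.
√h = √2.748 − 0.002094·1116/(2·1.233) = 1.65771 − 0.947650 = 0.710060.
h = 0.710060² = 0.504185 m.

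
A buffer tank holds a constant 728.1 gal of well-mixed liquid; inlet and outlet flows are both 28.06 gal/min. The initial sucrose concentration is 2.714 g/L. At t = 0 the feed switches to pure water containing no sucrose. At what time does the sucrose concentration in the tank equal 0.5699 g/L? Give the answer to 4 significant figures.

Species balance: V dC/dt = Q(C_in − C) ⇒ τ = V/Q = 25.9480 min.
C(t) = C_in + (C₀ − C_in) e^(−t/τ). Set C = 0.5699 and solve for t:
e^(−t/τ) = (C − C_in)/(C₀ − C_in) = (0.5699 − 0)/(2.714 − 0) = 0.209985
t = −τ ln(…) = 25.9480 × 1.56072 = 40.4975 min.

40.50 min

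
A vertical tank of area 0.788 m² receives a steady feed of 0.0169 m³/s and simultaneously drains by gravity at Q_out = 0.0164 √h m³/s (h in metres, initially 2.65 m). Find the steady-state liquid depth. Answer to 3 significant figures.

Level balance: A dh/dt = 0.0169 − 0.0164 √h. Setting dh/dt = 0:
Q_in = 0.0164 √h_ss ⇒ √h_ss = 0.0169/0.0164 = 1.0305.
h_ss = 1.0305² = 1.0619 m. (Since h₀ = 2.65 m > h_ss, the level will fall toward this value.)

1.06 m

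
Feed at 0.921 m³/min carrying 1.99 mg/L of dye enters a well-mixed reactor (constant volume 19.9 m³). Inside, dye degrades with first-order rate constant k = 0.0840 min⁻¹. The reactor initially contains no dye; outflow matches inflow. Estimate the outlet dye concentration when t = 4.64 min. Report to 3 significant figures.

0.321 mg/L

Species balance: V dC/dt = Q C_in − Q C − k V C.
dC/dt = (Q/V) C_in − (Q/V + k) C; effective rate a = Q/V + k = 0.046281 + 0.0840 = 0.13028 min⁻¹.
C_ss = Q C_in/(Q + kV) = 0.70693 mg/L; C(t) = C_ss + (C₀ − C_ss) e^(−a t).
C(4.64) = 0.70693 + (-0.70693)·e^(−0.13028·4.64) = 0.70693 + (-0.70693)·0.54634 = 0.32070 mg/L.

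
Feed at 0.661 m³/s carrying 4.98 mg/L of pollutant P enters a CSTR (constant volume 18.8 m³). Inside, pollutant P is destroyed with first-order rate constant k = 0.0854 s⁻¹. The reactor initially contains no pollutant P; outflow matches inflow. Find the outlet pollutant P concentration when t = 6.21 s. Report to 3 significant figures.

V dC/dt = Q(C_in − C) − k V C.
This is linear with rate a = Q/V + k = 0.12056 s⁻¹.
C_ss = Q C_in/(Q + kV) = 1.4523 mg/L; C(t) = C_ss + (C₀ − C_ss) e^(−a t).
C(6.21) = 1.4523 + (-1.4523)·e^(−0.12056·6.21) = 1.4523 + (-1.4523)·0.47299 = 0.76540 mg/L.

0.765 mg/L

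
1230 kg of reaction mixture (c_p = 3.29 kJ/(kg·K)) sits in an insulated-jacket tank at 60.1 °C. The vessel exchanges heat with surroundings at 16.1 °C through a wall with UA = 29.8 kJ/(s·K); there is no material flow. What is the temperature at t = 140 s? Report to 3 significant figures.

31.8 °C

M c_p dT/dt = −UA(T − T_amb).
dT/dt = (T_ss − T)/τ with T_ss = T_amb = 16.100 °C, τ = M c_p/UA = 1230·3.29/29.8 = 135.80 s.
T approaches T_ss exponentially: T(t) = T_ss + (T₀ − T_ss) e^(−t/τ).
T(140) = 16.100 + (44.000)·0.35666 = 31.793 °C.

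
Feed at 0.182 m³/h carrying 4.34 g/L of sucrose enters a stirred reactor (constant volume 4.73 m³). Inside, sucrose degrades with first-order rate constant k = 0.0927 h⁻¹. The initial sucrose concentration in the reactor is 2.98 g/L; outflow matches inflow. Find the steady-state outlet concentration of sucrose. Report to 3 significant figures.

Accumulation = in − out − consumed: V dC/dt = Q C_in − Q C − k V C.
At steady state: 0 = Q C_in − (Q + kV) C_ss, so C_ss = Q C_in/(Q + kV).
C_ss = 0.182·4.34/(0.182 + 0.0927·4.73) = 0.78988/0.62047 = 1.2730 g/L.

1.27 g/L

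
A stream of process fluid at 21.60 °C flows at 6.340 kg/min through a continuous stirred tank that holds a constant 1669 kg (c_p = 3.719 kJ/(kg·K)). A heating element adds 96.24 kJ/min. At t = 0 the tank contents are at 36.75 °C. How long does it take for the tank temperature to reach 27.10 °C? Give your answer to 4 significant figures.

First-law balance (no shaft work): M c_p dT/dt = ṁ c_p (T_in − T) + 96.24.
τ = M/ṁ = 263.249 min; T_ss = T_in + Q̇/(ṁ c_p) = 25.6817 °C.
T(t) = T_ss + (T₀ − T_ss) e^(−t/τ). Set T = 27.10:
e^(−t/τ) = (27.10 − 25.6817)/(36.75 − 25.6817) = 0.128141
t = −263.249 · ln(0.128141) = 540.877 min.

540.9 min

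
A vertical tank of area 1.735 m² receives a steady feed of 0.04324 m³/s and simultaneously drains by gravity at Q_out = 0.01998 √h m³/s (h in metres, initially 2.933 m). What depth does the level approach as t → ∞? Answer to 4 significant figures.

Level balance: A dh/dt = 0.04324 − 0.01998 √h. Setting dh/dt = 0:
Q_in = 0.01998 √h_ss ⇒ √h_ss = 0.04324/0.01998 = 2.16416.
h_ss = 2.16416² = 4.68361 m. (Since h₀ = 2.933 m < h_ss, the level will rise toward this value.)

4.684 m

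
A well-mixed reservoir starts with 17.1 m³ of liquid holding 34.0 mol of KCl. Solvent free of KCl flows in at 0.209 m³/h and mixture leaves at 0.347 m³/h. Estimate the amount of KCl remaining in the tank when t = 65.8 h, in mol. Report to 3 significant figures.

5.07 mol

Let m(t) be the amount of KCl. Volume: V(t) = V₀ + (Q_in − Q_out) t = 17.1 − 0.13800 t; V(65.8) = 8.0196 m³.
Solute balance: dm/dt = 0 − Q_out C = −Q_out m/V(t).
dm/m = −Q_out dt/(V₀ − 0.13800 t); integrating gives ln(m/m₀) = −(Q_out/(Q_in−Q_out)) ln(V/V₀).
m = m₀ (V₀/V)^(Q_out/(Q_in−Q_out)) = 34.0 × (17.1/8.0196)^(-2.5145) = 5.0653 mol.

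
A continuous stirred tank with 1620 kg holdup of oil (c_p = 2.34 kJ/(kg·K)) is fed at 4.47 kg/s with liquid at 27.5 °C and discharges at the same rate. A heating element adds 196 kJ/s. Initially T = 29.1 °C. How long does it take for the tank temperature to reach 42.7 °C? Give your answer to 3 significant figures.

572 s

First-law balance (no shaft work): M c_p dT/dt = ṁ c_p (T_in − T) + 196.
τ = M/ṁ = 362.42 s; T_ss = T_in + Q̇/(ṁ c_p) = 46.238 °C.
T(t) = T_ss + (T₀ − T_ss) e^(−t/τ). Set T = 42.7:
e^(−t/τ) = (42.7 − 46.238)/(29.1 − 46.238) = 0.20646
t = −362.42 · ln(0.20646) = 571.76 s.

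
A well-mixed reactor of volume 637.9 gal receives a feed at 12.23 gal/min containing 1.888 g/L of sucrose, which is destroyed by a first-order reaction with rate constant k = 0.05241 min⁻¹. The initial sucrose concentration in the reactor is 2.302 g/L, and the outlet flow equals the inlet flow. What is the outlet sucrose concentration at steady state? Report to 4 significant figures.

V dC/dt = Q(C_in − C) − k V C.
Steady state (dC/dt = 0): C_ss = Q C_in/(Q + kV) = C_in/(1 + kV/Q).
C_ss = 12.23·1.888/(12.23 + 0.05241·637.9) = 23.0902/45.6623 = 0.505674 g/L.

0.5057 g/L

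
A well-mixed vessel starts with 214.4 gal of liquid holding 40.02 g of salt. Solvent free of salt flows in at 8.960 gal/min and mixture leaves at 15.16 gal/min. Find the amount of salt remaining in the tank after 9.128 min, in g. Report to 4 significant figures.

Let m(t) be the amount of salt. Volume: V(t) = V₀ + (Q_in − Q_out) t = 214.4 − 6.20000 t; V(9.128) = 157.806 gal.
Solute balance: dm/dt = 0 − Q_out C = −Q_out m/V(t).
Separate: dm/m = −Q_out dt/V(t) ⇒ ln(m/m₀) = −(Q_out/(Q_in−Q_out)) ln(V/V₀).
m = m₀ (V₀/V)^(Q_out/(Q_in−Q_out)) = 40.02 × (214.4/157.806)^(-2.44516) = 18.9158 g.

18.92 g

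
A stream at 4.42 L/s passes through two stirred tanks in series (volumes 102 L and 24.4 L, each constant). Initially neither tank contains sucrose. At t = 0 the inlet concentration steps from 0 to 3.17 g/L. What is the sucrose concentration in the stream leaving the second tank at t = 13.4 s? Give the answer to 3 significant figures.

Each tank obeys Vᵢ dCᵢ/dt = Q(Cᵢ₋₁ − Cᵢ), so τᵢ = Vᵢ/Q.
τ₁ = 102/4.42 = 23.077 s; τ₂ = 24.4/4.42 = 5.5204 s.
Solving the cascade with C₁(0)=C₂(0)=0 gives C₂(t) = C_in[1 − (τ₁ e^(−t/τ₁) − τ₂ e^(−t/τ₂))/(τ₁ − τ₂)].
At t = 13.4: e^(−t/τ₁) = 0.55953, e^(−t/τ₂) = 0.088268.
C₂ = 3.17·[1 − (23.077·0.55953 − 5.5204·0.088268)/(17.557)] = 3.17·0.29230 = 0.92658 g/L.

0.927 g/L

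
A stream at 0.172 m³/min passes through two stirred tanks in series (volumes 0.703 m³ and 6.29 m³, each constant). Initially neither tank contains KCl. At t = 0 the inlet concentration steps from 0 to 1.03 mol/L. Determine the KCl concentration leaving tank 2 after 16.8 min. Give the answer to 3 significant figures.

0.300 mol/L

Time constants: τᵢ = Vᵢ/Q for each well-mixed tank.
τ₁ = 0.703/0.172 = 4.0872 min; τ₂ = 6.29/0.172 = 36.570 min.
Tank 1: C₁ = C_in(1 − e^(−t/τ₁)). Tank 2 (τ₁ ≠ τ₂): C₂ = C_in[1 − (τ₁ e^(−t/τ₁) − τ₂ e^(−t/τ₂))/(τ₁ − τ₂)].
At t = 16.8: e^(−t/τ₁) = 0.016401, e^(−t/τ₂) = 0.63167.
C₂ = 1.03·[1 − (4.0872·0.016401 − 36.570·0.63167)/(-32.483)] = 1.03·0.29092 = 0.29965 mol/L.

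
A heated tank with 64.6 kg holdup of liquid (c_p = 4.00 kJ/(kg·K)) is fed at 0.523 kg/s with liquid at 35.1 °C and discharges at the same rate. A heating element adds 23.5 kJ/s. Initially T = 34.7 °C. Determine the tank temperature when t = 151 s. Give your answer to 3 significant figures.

First-law balance (no shaft work): M c_p dT/dt = ṁ c_p (T_in − T) + 23.5.
τ = M/ṁ = 123.52 s; T_ss = T_in + Q̇/(ṁ c_p) = 35.1 + 23.5/(0.523·4.00) = 46.333 °C.
This is linear first-order; T(t) = T_ss + (T₀ − T_ss) e^(−t/τ).
T(151) = 46.333 + (-11.633)·e^(−151/123.52) = 46.333 + (-11.633)·0.29450 = 42.907 °C.

42.9 °C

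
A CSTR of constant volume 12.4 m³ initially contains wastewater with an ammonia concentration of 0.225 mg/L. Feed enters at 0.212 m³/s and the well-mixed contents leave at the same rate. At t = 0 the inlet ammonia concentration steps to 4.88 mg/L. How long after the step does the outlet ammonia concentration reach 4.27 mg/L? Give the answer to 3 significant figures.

Unsteady species balance (constant V, well mixed): V dC/dt = Q(C_in − C), so τ = V/Q = 58.491 s.
C(t) = C_in + (C₀ − C_in) e^(−t/τ). Set C = 4.27 and solve for t:
e^(−t/τ) = (C − C_in)/(C₀ − C_in) = (4.27 − 4.88)/(0.225 − 4.88) = 0.13104
t = −τ ln(…) = 58.491 × 2.0322 = 118.87 s.

119 s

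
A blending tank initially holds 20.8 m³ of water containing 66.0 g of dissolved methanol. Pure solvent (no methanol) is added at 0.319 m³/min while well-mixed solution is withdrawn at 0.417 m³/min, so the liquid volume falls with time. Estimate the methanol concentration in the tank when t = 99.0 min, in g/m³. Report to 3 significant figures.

0.411 g/m³

Total volume: dV/dt = Q_in − Q_out = -0.098000 m³/min, so V(t) = 20.8 − 0.098000 t and V(99.0) = 11.098 m³.
No methanol enters, so dm/dt = −Q_out · (m/V).
dm/m = −Q_out dt/(V₀ − 0.098000 t); integrating gives ln(m/m₀) = −(Q_out/(Q_in−Q_out)) ln(V/V₀).
m = m₀ (V₀/V)^(Q_out/(Q_in−Q_out)) = 66.0 × (20.8/11.098)^(-4.2551) = 4.5569 g.
C = m/V = 4.5569/11.098 = 0.41061 g/m³.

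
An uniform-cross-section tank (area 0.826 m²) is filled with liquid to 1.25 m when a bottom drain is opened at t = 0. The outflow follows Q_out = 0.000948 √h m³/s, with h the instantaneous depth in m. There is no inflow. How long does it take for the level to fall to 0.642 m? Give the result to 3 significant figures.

With no inflow, A dh/dt = −0.000948 √h.
Separate and integrate: 2(√h − √h₀) = −(0.000948/A) t.
t = 2A(√h₀ − √h)/0.000948 = 2·0.826·(√1.25 − √0.642)/0.000948
  = 1.6520 × (1.1180 − 0.80125) / 0.000948 = 552.03 s.

552 s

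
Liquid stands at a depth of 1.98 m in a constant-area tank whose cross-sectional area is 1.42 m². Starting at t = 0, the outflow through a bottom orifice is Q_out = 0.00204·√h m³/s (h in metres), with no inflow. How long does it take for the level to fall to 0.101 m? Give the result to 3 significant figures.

A dh/dt = −Q_out = −0.00204 √h.
This is separable: 2 d(√h)/dt = −0.00204/A, so √h = √h₀ − (0.00204/(2A)) t.
t = 2A(√h₀ − √h)/0.00204 = 2·1.42·(√1.98 − √0.101)/0.00204
  = 2.8400 × (1.4071 − 0.31780) / 0.00204 = 1516.5 s.

1520 s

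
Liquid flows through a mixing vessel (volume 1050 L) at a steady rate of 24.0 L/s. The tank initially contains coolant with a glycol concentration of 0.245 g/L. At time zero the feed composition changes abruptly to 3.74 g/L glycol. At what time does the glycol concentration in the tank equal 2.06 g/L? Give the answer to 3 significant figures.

Unsteady species balance (constant V, well mixed): V dC/dt = Q(C_in − C), so τ = V/Q = 43.750 s.
C(t) = C_in + (C₀ − C_in) e^(−t/τ). Set C = 2.06 and solve for t:
e^(−t/τ) = (C − C_in)/(C₀ − C_in) = (2.06 − 3.74)/(0.245 − 3.74) = 0.48069
t = −τ ln(…) = 43.750 × 0.73254 = 32.049 s.

32.0 s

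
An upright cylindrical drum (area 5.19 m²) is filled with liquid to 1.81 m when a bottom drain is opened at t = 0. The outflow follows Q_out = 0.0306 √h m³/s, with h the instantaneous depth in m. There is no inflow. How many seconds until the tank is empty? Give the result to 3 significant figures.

Accumulation of liquid (constant cross-section A): A dh/dt = −0.0306 √h.
∫ h^(−1/2) dh = −(0.0306/A) ∫ dt, giving 2√h = 2√h₀ − (0.0306/A) t.
Tank is empty when √h = 0: t_empty = 2A√h₀/0.0306.
t_empty = 2·5.19·√1.81/0.0306 = 10.380·1.3454/0.0306 = 456.37 s.

456 s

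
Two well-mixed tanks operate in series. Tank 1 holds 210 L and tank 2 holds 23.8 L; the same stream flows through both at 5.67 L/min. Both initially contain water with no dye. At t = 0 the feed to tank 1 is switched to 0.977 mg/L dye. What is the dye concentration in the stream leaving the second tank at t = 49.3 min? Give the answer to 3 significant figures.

Time constants: τᵢ = Vᵢ/Q for each well-mixed tank.
τ₁ = 210/5.67 = 37.037 min; τ₂ = 23.8/5.67 = 4.1975 min.
Solving the cascade with C₁(0)=C₂(0)=0 gives C₂(t) = C_in[1 − (τ₁ e^(−t/τ₁) − τ₂ e^(−t/τ₂))/(τ₁ − τ₂)].
At t = 49.3: e^(−t/τ₁) = 0.26419, e^(−t/τ₂) = 7.9289e-06.
C₂ = 0.977·[1 − (37.037·0.26419 − 4.1975·7.9289e-06)/(32.840)] = 0.977·0.70205 = 0.68590 mg/L.

0.686 mg/L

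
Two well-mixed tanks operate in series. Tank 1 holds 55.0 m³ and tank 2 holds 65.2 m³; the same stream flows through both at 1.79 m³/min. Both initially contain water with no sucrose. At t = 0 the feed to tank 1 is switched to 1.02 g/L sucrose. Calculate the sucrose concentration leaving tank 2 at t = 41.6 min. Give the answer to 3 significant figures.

0.359 g/L

Each tank obeys Vᵢ dCᵢ/dt = Q(Cᵢ₋₁ − Cᵢ), so τᵢ = Vᵢ/Q.
τ₁ = 55.0/1.79 = 30.726 min; τ₂ = 65.2/1.79 = 36.425 min.
Tank 1: C₁ = C_in(1 − e^(−t/τ₁)). Tank 2 (τ₁ ≠ τ₂): C₂ = C_in[1 − (τ₁ e^(−t/τ₁) − τ₂ e^(−t/τ₂))/(τ₁ − τ₂)].
At t = 41.6: e^(−t/τ₁) = 0.25823, e^(−t/τ₂) = 0.31915.
C₂ = 1.02·[1 − (30.726·0.25823 − 36.425·0.31915)/(-5.6983)] = 1.02·0.35236 = 0.35941 g/L.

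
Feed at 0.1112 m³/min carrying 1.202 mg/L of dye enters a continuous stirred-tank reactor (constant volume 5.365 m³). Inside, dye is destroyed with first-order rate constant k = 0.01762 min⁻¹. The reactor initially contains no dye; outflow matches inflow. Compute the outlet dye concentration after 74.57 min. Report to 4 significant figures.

0.6125 mg/L

Species balance: V dC/dt = Q C_in − Q C − k V C.
dC/dt = (Q/V) C_in − (Q/V + k) C; effective rate a = Q/V + k = 0.0207269 + 0.01762 = 0.0383469 min⁻¹.
C_ss = Q C_in/(Q + kV) = 0.649694 mg/L; C(t) = C_ss + (C₀ − C_ss) e^(−a t).
C(74.57) = 0.649694 + (-0.649694)·e^(−0.0383469·74.57) = 0.649694 + (-0.649694)·0.0572956 = 0.612469 mg/L.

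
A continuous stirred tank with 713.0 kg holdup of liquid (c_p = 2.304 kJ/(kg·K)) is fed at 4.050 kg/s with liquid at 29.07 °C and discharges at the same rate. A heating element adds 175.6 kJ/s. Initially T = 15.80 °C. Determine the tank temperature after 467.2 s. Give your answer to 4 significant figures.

45.63 °C

First-law balance (no shaft work): M c_p dT/dt = ṁ c_p (T_in − T) + 175.6.
Rearrange: dT/dt = (T_ss − T)/τ with τ = M/ṁ = 176.049 s and T_ss = T_in + Q̇/(ṁ c_p) = 47.8886 °C.
This is linear first-order; T(t) = T_ss + (T₀ − T_ss) e^(−t/τ).
T(467.2) = 47.8886 + (-32.0886)·e^(−467.2/176.049) = 47.8886 + (-32.0886)·0.0703832 = 45.6301 °C.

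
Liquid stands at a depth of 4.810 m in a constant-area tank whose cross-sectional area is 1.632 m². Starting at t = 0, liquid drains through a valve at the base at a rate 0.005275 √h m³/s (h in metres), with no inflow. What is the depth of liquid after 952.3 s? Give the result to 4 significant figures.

0.4279 m

With no inflow, A dh/dt = −0.005275 √h.
∫ h^(−1/2) dh = −(0.005275/A) ∫ dt, giving 2√h = 2√h₀ − (0.005275/A) t.
√h = √4.810 − 0.005275·952.3/(2·1.632) = 2.19317 − 1.53903 = 0.654145.
h = 0.654145² = 0.427905 m.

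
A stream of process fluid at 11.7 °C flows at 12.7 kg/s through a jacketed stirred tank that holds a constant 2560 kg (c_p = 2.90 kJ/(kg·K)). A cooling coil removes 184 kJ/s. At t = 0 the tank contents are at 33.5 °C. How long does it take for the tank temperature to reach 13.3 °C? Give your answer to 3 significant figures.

Unsteady energy balance on the tank contents: M c_p dT/dt = ṁ c_p (T_in − T) − 184.
τ = M/ṁ = 201.57 s; T_ss = T_in − Q̇/(ṁ c_p) = 6.7041 °C.
T(t) = T_ss + (T₀ − T_ss) e^(−t/τ). Set T = 13.3:
e^(−t/τ) = (13.3 − 6.7041)/(33.5 − 6.7041) = 0.24615
t = −201.57 · ln(0.24615) = 282.57 s.

283 s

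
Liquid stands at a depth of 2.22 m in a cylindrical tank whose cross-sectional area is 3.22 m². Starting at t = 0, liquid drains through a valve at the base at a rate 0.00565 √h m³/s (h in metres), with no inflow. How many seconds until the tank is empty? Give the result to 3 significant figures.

1700 s

With no inflow, A dh/dt = −0.00565 √h.
∫ h^(−1/2) dh = −(0.00565/A) ∫ dt, giving 2√h = 2√h₀ − (0.00565/A) t.
Set h = 0: 2√h₀ = (0.00565/A) t_empty ⇒ t_empty = 2A√h₀/0.00565.
t_empty = 2·3.22·√2.22/0.00565 = 6.4400·1.4900/0.00565 = 1698.3 s.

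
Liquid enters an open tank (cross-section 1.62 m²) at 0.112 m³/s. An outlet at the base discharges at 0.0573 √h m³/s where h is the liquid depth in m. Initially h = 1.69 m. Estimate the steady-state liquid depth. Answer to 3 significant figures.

A dh/dt = Q_in − 0.0573 √h. Steady state requires inflow = outflow:
Q_in = 0.0573 √h_ss ⇒ √h_ss = 0.112/0.0573 = 1.9546.
h_ss = 1.9546² = 3.8206 m. (Since h₀ = 1.69 m < h_ss, the level will rise toward this value.)

3.82 m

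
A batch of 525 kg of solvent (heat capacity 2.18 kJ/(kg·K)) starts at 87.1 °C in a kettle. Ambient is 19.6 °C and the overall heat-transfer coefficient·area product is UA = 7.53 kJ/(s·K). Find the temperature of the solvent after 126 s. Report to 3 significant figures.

49.1 °C

M c_p dT/dt = −UA(T − T_amb).
dT/dt = (T_ss − T)/τ with T_ss = T_amb = 19.600 °C, τ = M c_p/UA = 525·2.18/7.53 = 151.99 s.
This is linear first-order; T(t) = T_ss + (T₀ − T_ss) e^(−t/τ).
T(126) = 19.600 + (67.500)·0.43649 = 49.063 °C.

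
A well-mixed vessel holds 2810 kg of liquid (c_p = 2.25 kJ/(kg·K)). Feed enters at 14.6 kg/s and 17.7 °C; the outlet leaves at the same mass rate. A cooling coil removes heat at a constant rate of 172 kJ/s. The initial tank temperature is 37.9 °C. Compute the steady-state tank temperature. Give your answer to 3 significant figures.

12.5 °C

M c_p dT/dt = ṁ c_p (T_in − T) − Q̇.
At steady state dT/dt = 0 ⇒ T_ss = T_in − Q̇/(ṁ c_p) = 17.7 − 172/(14.6·2.25) = 12.464 °C.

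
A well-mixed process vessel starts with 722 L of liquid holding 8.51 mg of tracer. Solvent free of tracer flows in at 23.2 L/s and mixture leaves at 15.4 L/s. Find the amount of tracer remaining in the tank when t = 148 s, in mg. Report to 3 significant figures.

1.29 mg

Total volume: dV/dt = Q_in − Q_out = 7.8000 L/s, so V(t) = 722 + 7.8000 t and V(148) = 1876.4 L.
Species balance (pure solvent in): dm/dt = −Q_out · m/V(t).
dm/m = −Q_out dt/(V₀ + 7.8000 t); integrating gives ln(m/m₀) = −(Q_out/(Q_in−Q_out)) ln(V/V₀).
m = m₀ (V₀/V)^(Q_out/(Q_in−Q_out)) = 8.51 × (722/1876.4)^(1.9744) = 1.2912 mg.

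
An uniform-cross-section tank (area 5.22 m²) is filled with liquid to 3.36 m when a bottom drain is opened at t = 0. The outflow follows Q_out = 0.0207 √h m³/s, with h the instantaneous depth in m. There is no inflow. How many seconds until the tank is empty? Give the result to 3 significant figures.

A dh/dt = −Q_out = −0.0207 √h.
Separate and integrate: 2(√h − √h₀) = −(0.0207/A) t.
Tank is empty when √h = 0: t_empty = 2A√h₀/0.0207.
t_empty = 2·5.22·√3.36/0.0207 = 10.440·1.8330/0.0207 = 924.48 s.

924 s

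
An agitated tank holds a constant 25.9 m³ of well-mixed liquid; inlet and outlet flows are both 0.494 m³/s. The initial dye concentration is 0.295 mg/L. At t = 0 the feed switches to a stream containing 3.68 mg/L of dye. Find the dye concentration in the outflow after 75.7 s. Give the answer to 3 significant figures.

2.88 mg/L

Transient balance on the dissolved component: V dC/dt = Q(C_in − C).
So dC/dt = (C_in − C)/τ with τ = V/Q = 25.9/0.494 = 52.429 s.
This is linear first-order; C(t) = C_in + (C₀ − C_in) e^(−t/τ).
C(75.7) = 3.68 + (0.295 − 3.68)·e^(−75.7/52.429) = 3.68 + (-3.3850)·0.23602 = 2.8811 mg/L.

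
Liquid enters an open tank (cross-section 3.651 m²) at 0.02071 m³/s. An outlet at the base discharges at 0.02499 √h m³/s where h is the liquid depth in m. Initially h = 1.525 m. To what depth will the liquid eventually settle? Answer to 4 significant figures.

A dh/dt = Q_in − 0.02499 √h. Steady state requires inflow = outflow:
Q_in = 0.02499 √h_ss ⇒ √h_ss = 0.02071/0.02499 = 0.828731.
h_ss = 0.828731² = 0.686796 m. (Since h₀ = 1.525 m > h_ss, the level will fall toward this value.)

0.6868 m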